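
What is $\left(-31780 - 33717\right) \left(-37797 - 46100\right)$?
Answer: $5495001809$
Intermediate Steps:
$\left(-31780 - 33717\right) \left(-37797 - 46100\right) = \left(-31780 - 33717\right) \left(-83897\right) = \left(-65497\right) \left(-83897\right) = 5495001809$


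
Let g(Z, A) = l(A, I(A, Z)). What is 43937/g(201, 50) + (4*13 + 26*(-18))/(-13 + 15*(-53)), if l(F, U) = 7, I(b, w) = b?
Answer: 4438001/707 ≈ 6277.2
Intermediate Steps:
g(Z, A) = 7
43937/g(201, 50) + (4*13 + 26*(-18))/(-13 + 15*(-53)) = 43937/7 + (4*13 + 26*(-18))/(-13 + 15*(-53)) = 43937*(⅐) + (52 - 468)/(-13 - 795) = 43937/7 - 416/(-808) = 43937/7 - 416*(-1/808) = 43937/7 + 52/101 = 4438001/707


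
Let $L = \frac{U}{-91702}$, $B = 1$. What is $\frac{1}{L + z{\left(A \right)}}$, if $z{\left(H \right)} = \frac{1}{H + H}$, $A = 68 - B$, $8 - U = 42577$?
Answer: $\frac{3072017}{1448987} \approx 2.1201$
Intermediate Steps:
$U = -42569$ ($U = 8 - 42577 = -42569$)
$A = 67$ ($A = 68 - 1 = 67$)
$z{\left(H \right)} = \frac{1}{2 H}$
$L = \frac{42569}{91702}$ ($L = - \frac{42569}{-91702} = \left(-42569\right) \left(- \frac{1}{91702}\right) = \frac{42569}{91702} \approx 0.46421$)
$\frac{1}{L + z{\left(A \right)}} = \frac{1}{\frac{42569}{91702} + \frac{1}{2 \cdot 67}} = \frac{1}{\frac{42569}{91702} + \frac{1}{2} \cdot \frac{1}{67}} = \frac{1}{\frac{42569}{91702} + \frac{1}{134}} = \frac{1}{\frac{1448987}{3072017}} = \frac{3072017}{1448987}$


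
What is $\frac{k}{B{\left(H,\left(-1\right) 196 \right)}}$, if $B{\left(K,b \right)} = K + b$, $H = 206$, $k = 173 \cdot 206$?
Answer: $\frac{17819}{5} \approx 3563.8$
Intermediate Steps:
$k = 35638$
$\frac{k}{B{\left(H,\left(-1\right) 196 \right)}} = \frac{35638}{206 - 196} = \frac{35638}{10} = 35638 \cdot \frac{1}{10} = \frac{17819}{5}$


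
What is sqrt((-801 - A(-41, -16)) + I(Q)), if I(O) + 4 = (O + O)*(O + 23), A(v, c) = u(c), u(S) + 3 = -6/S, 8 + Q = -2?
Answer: I*sqrt(16998)/4 ≈ 32.594*I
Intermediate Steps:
Q = -10 (Q = -8 - 2 = -10)
u(S) = -3 - 6/S
A(v, c) = -3 - 6/c
I(O) = -4 + 2*O*(23 + O) (I(O) = -4 + (O + O)*(O + 23) = -4 + (2*O)*(23 + O) = -4 + 2*O*(23 + O))
sqrt((-801 - A(-41, -16)) + I(Q)) = sqrt((-801 - (-3 - 6/(-16))) + (-4 + 2*(-10)**2 + 46*(-10))) = sqrt((-801 - (-3 - 6*(-1/16))) + (-4 + 2*100 - 460)) = sqrt((-801 - (-3 + 3/8)) + (-4 + 200 - 460)) = sqrt((-801 - 1*(-21/8)) - 264) = sqrt((-801 + 21/8) - 264) = sqrt(-6387/8 - 264) = sqrt(-8499/8) = I*sqrt(16998)/4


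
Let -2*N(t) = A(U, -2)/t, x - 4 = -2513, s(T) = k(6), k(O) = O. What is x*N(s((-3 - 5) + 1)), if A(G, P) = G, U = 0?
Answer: 0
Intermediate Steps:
s(T) = 6
x = -2509 (x = 4 - 2513 = -2509)
N(t) = 0 (N(t) = -0/t = -½*0 = 0)
x*N(s((-3 - 5) + 1)) = -2509*0 = 0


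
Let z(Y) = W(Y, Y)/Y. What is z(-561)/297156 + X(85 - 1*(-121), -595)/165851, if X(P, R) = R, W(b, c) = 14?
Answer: -7085107781/1974865048794 ≈ -0.0035876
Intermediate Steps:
z(Y) = 14/Y
z(-561)/297156 + X(85 - 1*(-121), -595)/165851 = (14/(-561))/297156 - 595/165851 = (14*(-1/561))*(1/297156) - 595*1/165851 = -14/561*1/297156 - 85/23693 = -7/83352258 - 85/23693 = -7085107781/1974865048794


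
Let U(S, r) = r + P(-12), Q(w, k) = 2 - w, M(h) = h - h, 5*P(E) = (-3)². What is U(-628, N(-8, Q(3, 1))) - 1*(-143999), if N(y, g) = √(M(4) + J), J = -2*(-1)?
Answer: 720004/5 + √2 ≈ 1.4400e+5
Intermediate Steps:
P(E) = 9/5 (P(E) = (⅕)*(-3)² = (⅕)*9 = 9/5)
M(h) = 0
J = 2
N(y, g) = √2 (N(y, g) = √(0 + 2) = √2)
U(S, r) = 9/5 + r (U(S, r) = r + 9/5 = 9/5 + r)
U(-628, N(-8, Q(3, 1))) - 1*(-143999) = (9/5 + √2) - 1*(-143999) = (9/5 + √2) + 143999 = 720004/5 + √2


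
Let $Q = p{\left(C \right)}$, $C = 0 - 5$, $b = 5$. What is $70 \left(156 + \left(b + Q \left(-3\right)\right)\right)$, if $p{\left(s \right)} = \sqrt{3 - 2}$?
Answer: $11060$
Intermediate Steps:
$C = -5$ ($C = 0 - 5 = -5$)
$p{\left(s \right)} = 1$ ($p{\left(s \right)} = \sqrt{1} = 1$)
$Q = 1$
$70 \left(156 + \left(b + Q \left(-3\right)\right)\right) = 70 \left(156 + \left(5 + 1 \left(-3\right)\right)\right) = 70 \left(156 + \left(5 - 3\right)\right) = 70 \left(156 + 2\right) = 70 \cdot 158 = 11060$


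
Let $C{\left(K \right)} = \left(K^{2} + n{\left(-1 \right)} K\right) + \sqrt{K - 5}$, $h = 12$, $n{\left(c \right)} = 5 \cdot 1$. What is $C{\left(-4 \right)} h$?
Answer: $-48 + 36 i \approx -48.0 + 36.0 i$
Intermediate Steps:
$n{\left(c \right)} = 5$
$C{\left(K \right)} = K^{2} + \sqrt{-5 + K} + 5 K$ ($C{\left(K \right)} = \left(K^{2} + 5 K\right) + \sqrt{K - 5} = \left(K^{2} + 5 K\right) + \sqrt{-5 + K} = K^{2} + \sqrt{-5 + K} + 5 K$)
$C{\left(-4 \right)} h = \left(\left(-4\right)^{2} + \sqrt{-5 - 4} + 5 \left(-4\right)\right) 12 = \left(16 + \sqrt{-9} - 20\right) 12 = \left(16 + 3 i - 20\right) 12 = \left(-4 + 3 i\right) 12 = -48 + 36 i$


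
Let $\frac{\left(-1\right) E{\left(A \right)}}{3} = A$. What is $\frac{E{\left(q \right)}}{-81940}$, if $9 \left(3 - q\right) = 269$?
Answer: $- \frac{121}{122910} \approx -0.00098446$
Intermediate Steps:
$q = - \frac{242}{9}$ ($q = 3 - \frac{269}{9} = - \frac{242}{9} \approx -26.889$)
$E{\left(A \right)} = - 3 A$
$\frac{E{\left(q \right)}}{-81940} = \frac{\left(-3\right) \left(- \frac{242}{9}\right)}{-81940} = \frac{242}{3} \left(- \frac{1}{81940}\right) = - \frac{121}{122910}$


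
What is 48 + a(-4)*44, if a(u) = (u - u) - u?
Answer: 224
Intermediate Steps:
a(u) = -u (a(u) = 0 - u = -u)
48 + a(-4)*44 = 48 - 1*(-4)*44 = 48 + 4*44 = 48 + 176 = 224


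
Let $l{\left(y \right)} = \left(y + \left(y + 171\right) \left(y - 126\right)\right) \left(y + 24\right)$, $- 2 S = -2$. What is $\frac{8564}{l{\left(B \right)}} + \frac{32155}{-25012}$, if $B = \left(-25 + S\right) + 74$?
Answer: $- \frac{270681131}{209425476} \approx -1.2925$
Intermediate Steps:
$S = 1$ ($S = \left(- \frac{1}{2}\right) \left(-2\right) = 1$)
$B = 50$ ($B = \left(-25 + 1\right) + 74 = -24 + 74 = 50$)
$l{\left(y \right)} = \left(24 + y\right) \left(y + \left(-126 + y\right) \left(171 + y\right)\right)$ ($l{\left(y \right)} = \left(y + \left(171 + y\right) \left(-126 + y\right)\right) \left(24 + y\right) = \left(y + \left(-126 + y\right) \left(171 + y\right)\right) \left(24 + y\right) = \left(24 + y\right) \left(y + \left(-126 + y\right) \left(171 + y\right)\right)$)
$\frac{8564}{l{\left(B \right)}} + \frac{32155}{-25012} = \frac{8564}{-517104 + 50^{3} - 1022100 + 70 \cdot 50^{2}} + \frac{32155}{-25012} = \frac{8564}{-517104 + 125000 - 1022100 + 70 \cdot 2500} + 32155 \left(- \frac{1}{25012}\right) = \frac{8564}{-517104 + 125000 - 1022100 + 175000} - \frac{32155}{25012} = \frac{8564}{-1239204} - \frac{32155}{25012} = 8564 \left(- \frac{1}{1239204}\right) - \frac{32155}{25012} = - \frac{2141}{309801} - \frac{32155}{25012} = - \frac{270681131}{209425476}$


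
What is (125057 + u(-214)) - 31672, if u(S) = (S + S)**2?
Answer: 276569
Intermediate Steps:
u(S) = 4*S**2 (u(S) = (2*S)**2 = 4*S**2)
(125057 + u(-214)) - 31672 = (125057 + 4*(-214)**2) - 31672 = (125057 + 4*45796) - 31672 = (125057 + 183184) - 31672 = 308241 - 31672 = 276569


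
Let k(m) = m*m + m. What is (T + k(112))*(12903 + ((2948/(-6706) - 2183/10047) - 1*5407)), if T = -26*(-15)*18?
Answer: 4968191047924084/33687591 ≈ 1.4748e+8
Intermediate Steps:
T = 7020 (T = 390*18 = 7020)
k(m) = m + m² (k(m) = m² + m = m + m²)
(T + k(112))*(12903 + ((2948/(-6706) - 2183/10047) - 1*5407)) = (7020 + 112*(1 + 112))*(12903 + ((2948/(-6706) - 2183/10047) - 1*5407)) = (7020 + 112*113)*(12903 + ((2948*(-1/6706) - 2183*1/10047) - 5407)) = (7020 + 12656)*(12903 + ((-1474/3353 - 2183/10047) - 5407)) = 19676*(12903 + (-22128877/33687591 - 5407)) = 19676*(12903 - 182170933414/33687591) = 19676*(252500053259/33687591) = 4968191047924084/33687591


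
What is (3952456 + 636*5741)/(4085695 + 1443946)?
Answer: 7603732/5529641 ≈ 1.3751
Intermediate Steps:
(3952456 + 636*5741)/(4085695 + 1443946) = (3952456 + 3651276)/5529641 = 7603732*(1/5529641) = 7603732/5529641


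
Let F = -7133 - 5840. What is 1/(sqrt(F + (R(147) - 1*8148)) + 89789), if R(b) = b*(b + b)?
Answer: 89789/8062042424 - sqrt(22097)/8062042424 ≈ 1.1119e-5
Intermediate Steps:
R(b) = 2*b**2 (R(b) = b*(2*b) = 2*b**2)
F = -12973
1/(sqrt(F + (R(147) - 1*8148)) + 89789) = 1/(sqrt(-12973 + (2*147**2 - 1*8148)) + 89789) = 1/(sqrt(-12973 + (2*21609 - 8148)) + 89789) = 1/(sqrt(-12973 + (43218 - 8148)) + 89789) = 1/(sqrt(-12973 + 35070) + 89789) = 1/(sqrt(22097) + 89789) = 1/(89789 + sqrt(22097))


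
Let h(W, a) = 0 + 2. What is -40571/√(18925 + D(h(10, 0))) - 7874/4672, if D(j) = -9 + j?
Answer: -3937/2336 - 40571*√2102/6306 ≈ -296.66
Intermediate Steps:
h(W, a) = 2
-40571/√(18925 + D(h(10, 0))) - 7874/4672 = -40571/√(18925 + (-9 + 2)) - 7874/4672 = -40571/√(18925 - 7) - 7874*1/4672 = -40571*√2102/6306 - 3937/2336 = -3937/2336 - 40571*√2102/6306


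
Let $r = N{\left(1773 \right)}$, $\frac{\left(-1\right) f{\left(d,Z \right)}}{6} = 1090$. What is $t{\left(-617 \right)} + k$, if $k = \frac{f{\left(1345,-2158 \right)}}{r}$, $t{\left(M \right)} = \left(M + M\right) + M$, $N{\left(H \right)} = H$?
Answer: $- \frac{1096121}{591} \approx -1854.7$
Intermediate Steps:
$t{\left(M \right)} = 3 M$ ($t{\left(M \right)} = 2 M + M = 3 M$)
$f{\left(d,Z \right)} = -6540$ ($f{\left(d,Z \right)} = \left(-6\right) 1090 = -6540$)
$r = 1773$
$k = - \frac{2180}{591}$ ($k = - \frac{6540}{1773} = \left(-6540\right) \frac{1}{1773} = - \frac{2180}{591} \approx -3.6887$)
$t{\left(-617 \right)} + k = 3 \left(-617\right) - \frac{2180}{591} = -1851 - \frac{2180}{591} = - \frac{1096121}{591}$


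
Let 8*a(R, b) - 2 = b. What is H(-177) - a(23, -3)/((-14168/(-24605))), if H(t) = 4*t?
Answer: -11460421/16192 ≈ -707.78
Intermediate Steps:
a(R, b) = ¼ + b/8
H(-177) - a(23, -3)/((-14168/(-24605))) = 4*(-177) - (¼ + (⅛)*(-3))/((-14168/(-24605))) = -708 - (¼ - 3/8)/((-14168*(-1/24605))) = -708 - (-1)/(8*2024/3515) = -708 - (-1)*3515/(8*2024) = -708 - 1*(-3515/16192) = -708 + 3515/16192 = -11460421/16192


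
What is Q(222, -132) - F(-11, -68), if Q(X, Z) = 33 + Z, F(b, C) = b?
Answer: -88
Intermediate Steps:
Q(222, -132) - F(-11, -68) = (33 - 132) - 1*(-11) = -99 + 11 = -88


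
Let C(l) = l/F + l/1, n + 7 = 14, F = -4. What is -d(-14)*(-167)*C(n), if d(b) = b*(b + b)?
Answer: 343686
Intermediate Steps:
n = 7 (n = -7 + 14 = 7)
d(b) = 2*b² (d(b) = b*(2*b) = 2*b²)
C(l) = 3*l/4 (C(l) = l/(-4) + l/1 = l*(-¼) + l*1 = -l/4 + l = 3*l/4)
-d(-14)*(-167)*C(n) = -(2*(-14)²)*(-167)*(¾)*7 = -(2*196)*(-167)*21/4 = -392*(-167)*21/4 = -(-65464)*21/4 = -1*(-343686) = 343686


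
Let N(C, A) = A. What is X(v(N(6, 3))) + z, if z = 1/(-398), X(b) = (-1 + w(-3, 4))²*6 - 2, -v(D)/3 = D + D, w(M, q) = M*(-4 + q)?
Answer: 1591/398 ≈ 3.9975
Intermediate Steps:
v(D) = -6*D (v(D) = -3*(D + D) = -6*D)
X(b) = 4 (X(b) = (-1 - 3*(-4 + 4))²*6 - 2 = (-1 - 3*0)²*6 - 2 = (-1 + 0)²*6 - 2 = (-1)²*6 - 2 = 1*6 - 2 = 6 - 2 = 4)
z = -1/398 ≈ -0.0025126
X(v(N(6, 3))) + z = 4 - 1/398 = 1591/398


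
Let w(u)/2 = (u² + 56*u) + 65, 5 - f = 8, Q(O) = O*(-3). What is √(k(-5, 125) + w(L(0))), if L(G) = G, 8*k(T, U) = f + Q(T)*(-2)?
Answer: √2014/4 ≈ 11.219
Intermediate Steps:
Q(O) = -3*O
f = -3 (f = 5 - 1*8 = 5 - 8 = -3)
k(T, U) = -3/8 + 3*T/4 (k(T, U) = (-3 - 3*T*(-2))/8 = (-3 + 6*T)/8 = -3/8 + 3*T/4)
w(u) = 130 + 2*u² + 112*u (w(u) = 2*((u² + 56*u) + 65) = 2*(65 + u² + 56*u) = 130 + 2*u² + 112*u)
√(k(-5, 125) + w(L(0))) = √((-3/8 + (¾)*(-5)) + (130 + 2*0² + 112*0)) = √((-3/8 - 15/4) + (130 + 2*0 + 0)) = √(-33/8 + (130 + 0 + 0)) = √(-33/8 + 130) = √(1007/8) = √2014/4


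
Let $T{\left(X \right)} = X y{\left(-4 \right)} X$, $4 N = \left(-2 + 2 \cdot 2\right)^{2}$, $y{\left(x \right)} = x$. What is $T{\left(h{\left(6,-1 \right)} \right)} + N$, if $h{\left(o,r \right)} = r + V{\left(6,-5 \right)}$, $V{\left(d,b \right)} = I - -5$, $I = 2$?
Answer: $-143$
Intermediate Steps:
$N = 1$ ($N = \frac{\left(-2 + 2 \cdot 2\right)^{2}}{4} = \frac{\left(-2 + 4\right)^{2}}{4} = \frac{2^{2}}{4} = \frac{1}{4} \cdot 4 = 1$)
$V{\left(d,b \right)} = 7$ ($V{\left(d,b \right)} = 2 - -5 = 2 + 5 = 7$)
$h{\left(o,r \right)} = 7 + r$ ($h{\left(o,r \right)} = r + 7 = 7 + r$)
$T{\left(X \right)} = - 4 X^{2}$ ($T{\left(X \right)} = X \left(-4\right) X = - 4 X X = - 4 X^{2}$)
$T{\left(h{\left(6,-1 \right)} \right)} + N = - 4 \left(7 - 1\right)^{2} + 1 = - 4 \cdot 6^{2} + 1 = \left(-4\right) 36 + 1 = -144 + 1 = -143$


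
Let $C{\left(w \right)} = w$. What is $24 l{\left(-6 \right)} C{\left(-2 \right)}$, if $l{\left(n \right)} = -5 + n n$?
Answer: $-1488$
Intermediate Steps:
$l{\left(n \right)} = -5 + n^{2}$
$24 l{\left(-6 \right)} C{\left(-2 \right)} = 24 \left(-5 + \left(-6\right)^{2}\right) \left(-2\right) = 24 \left(-5 + 36\right) \left(-2\right) = 24 \cdot 31 \left(-2\right) = 744 \left(-2\right) = -1488$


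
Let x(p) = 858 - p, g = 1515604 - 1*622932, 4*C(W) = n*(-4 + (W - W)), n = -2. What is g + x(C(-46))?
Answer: 893528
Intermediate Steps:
C(W) = 2 (C(W) = (-2*(-4 + (W - W)))/4 = (-2*(-4 + 0))/4 = (-2*(-4))/4 = (1/4)*8 = 2)
g = 892672 (g = 1515604 - 622932 = 892672)
g + x(C(-46)) = 892672 + (858 - 1*2) = 892672 + (858 - 2) = 892672 + 856 = 893528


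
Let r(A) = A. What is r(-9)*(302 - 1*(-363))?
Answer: -5985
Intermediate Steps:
r(-9)*(302 - 1*(-363)) = -9*(302 - 1*(-363)) = -9*(302 + 363) = -9*665 = -5985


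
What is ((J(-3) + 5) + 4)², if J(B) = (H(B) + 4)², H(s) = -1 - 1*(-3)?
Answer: 2025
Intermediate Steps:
H(s) = 2 (H(s) = -1 + 3 = 2)
J(B) = 36 (J(B) = (2 + 4)² = 6² = 36)
((J(-3) + 5) + 4)² = ((36 + 5) + 4)² = (41 + 4)² = 45² = 2025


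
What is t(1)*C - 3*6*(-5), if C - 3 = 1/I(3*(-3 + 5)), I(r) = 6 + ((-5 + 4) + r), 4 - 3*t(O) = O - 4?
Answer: 3208/33 ≈ 97.212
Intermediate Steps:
t(O) = 8/3 - O/3 (t(O) = 4/3 - (O - 4)/3 = 4/3 - (-4 + O)/3 = 4/3 + (4/3 - O/3) = 8/3 - O/3)
I(r) = 5 + r (I(r) = 6 + (-1 + r) = 5 + r)
C = 34/11 (C = 3 + 1/(5 + 3*(-3 + 5)) = 3 + 1/(5 + 3*2) = 3 + 1/(5 + 6) = 3 + 1/11 = 34/11 ≈ 3.0909)
t(1)*C - 3*6*(-5) = (8/3 - 1/3*1)*(34/11) - 3*6*(-5) = (8/3 - 1/3)*(34/11) - 18*(-5) = (7/3)*(34/11) + 90 = 238/33 + 90 = 3208/33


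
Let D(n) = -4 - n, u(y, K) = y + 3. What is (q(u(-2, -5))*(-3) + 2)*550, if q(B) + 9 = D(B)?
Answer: 24200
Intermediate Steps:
u(y, K) = 3 + y
q(B) = -13 - B (q(B) = -9 + (-4 - B) = -13 - B)
(q(u(-2, -5))*(-3) + 2)*550 = ((-13 - (3 - 2))*(-3) + 2)*550 = ((-13 - 1*1)*(-3) + 2)*550 = ((-13 - 1)*(-3) + 2)*550 = (-14*(-3) + 2)*550 = (42 + 2)*550 = 44*550 = 24200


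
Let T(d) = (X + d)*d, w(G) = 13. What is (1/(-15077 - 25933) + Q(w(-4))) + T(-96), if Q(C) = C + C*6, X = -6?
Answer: 405301829/41010 ≈ 9883.0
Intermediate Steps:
Q(C) = 7*C (Q(C) = C + 6*C = 7*C)
T(d) = d*(-6 + d) (T(d) = (-6 + d)*d = d*(-6 + d))
(1/(-15077 - 25933) + Q(w(-4))) + T(-96) = (1/(-15077 - 25933) + 7*13) - 96*(-6 - 96) = (1/(-41010) + 91) - 96*(-102) = (-1/41010 + 91) + 9792 = 3731909/41010 + 9792 = 405301829/41010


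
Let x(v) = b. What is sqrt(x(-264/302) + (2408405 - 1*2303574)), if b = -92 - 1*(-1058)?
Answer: sqrt(105797) ≈ 325.26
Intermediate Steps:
b = 966 (b = -92 + 1058 = 966)
x(v) = 966
sqrt(x(-264/302) + (2408405 - 1*2303574)) = sqrt(966 + (2408405 - 1*2303574)) = sqrt(966 + (2408405 - 2303574)) = sqrt(966 + 104831) = sqrt(105797)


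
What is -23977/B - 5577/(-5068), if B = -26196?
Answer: 16725658/8297583 ≈ 2.0157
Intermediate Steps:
-23977/B - 5577/(-5068) = -23977/(-26196) - 5577/(-5068) = -23977*(-1/26196) - 5577*(-1/5068) = 23977/26196 + 5577/5068 = 16725658/8297583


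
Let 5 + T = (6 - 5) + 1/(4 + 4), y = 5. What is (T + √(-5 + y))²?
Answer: 961/64 ≈ 15.016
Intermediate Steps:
T = -31/8 (T = -5 + ((6 - 5) + 1/(4 + 4)) = -5 + (1 + 1/8) = -5 + (1 + ⅛) = -5 + 9/8 = -31/8 ≈ -3.8750)
(T + √(-5 + y))² = (-31/8 + √(-5 + 5))² = (-31/8 + √0)² = (-31/8 + 0)² = (-31/8)² = 961/64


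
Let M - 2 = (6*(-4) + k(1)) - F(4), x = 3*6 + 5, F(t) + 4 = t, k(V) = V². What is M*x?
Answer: -483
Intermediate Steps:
F(t) = -4 + t
x = 23 (x = 18 + 5 = 23)
M = -21 (M = 2 + ((6*(-4) + 1²) - (-4 + 4)) = 2 + ((-24 + 1) - 1*0) = 2 + (-23 + 0) = 2 - 23 = -21)
M*x = -21*23 = -483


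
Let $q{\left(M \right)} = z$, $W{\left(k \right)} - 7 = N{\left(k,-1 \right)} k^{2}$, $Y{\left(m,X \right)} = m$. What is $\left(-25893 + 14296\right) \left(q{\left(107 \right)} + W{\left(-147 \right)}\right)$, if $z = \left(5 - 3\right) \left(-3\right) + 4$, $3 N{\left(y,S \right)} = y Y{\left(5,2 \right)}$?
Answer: $61396837400$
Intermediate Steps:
$N{\left(y,S \right)} = \frac{5 y}{3}$ ($N{\left(y,S \right)} = \frac{y 5}{3} = \frac{5 y}{3}$)
$z = -2$ ($z = \left(5 - 3\right) \left(-3\right) + 4 = 2 \left(-3\right) + 4 = -6 + 4 = -2$)
$W{\left(k \right)} = 7 + \frac{5 k^{3}}{3}$ ($W{\left(k \right)} = 7 + \frac{5 k}{3} k^{2} = 7 + \frac{5 k^{3}}{3}$)
$q{\left(M \right)} = -2$
$\left(-25893 + 14296\right) \left(q{\left(107 \right)} + W{\left(-147 \right)}\right) = \left(-25893 + 14296\right) \left(-2 + \left(7 + \frac{5 \left(-147\right)^{3}}{3}\right)\right) = - 11597 \left(-2 + \left(7 + \frac{5}{3} \left(-3176523\right)\right)\right) = - 11597 \left(-2 + \left(7 - 5294205\right)\right) = - 11597 \left(-2 - 5294198\right) = \left(-11597\right) \left(-5294200\right) = 61396837400$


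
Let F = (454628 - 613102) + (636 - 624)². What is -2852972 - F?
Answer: -2694642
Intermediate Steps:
F = -158330 (F = -158474 + 12² = -158474 + 144 = -158330)
-2852972 - F = -2852972 - 1*(-158330) = -2852972 + 158330 = -2694642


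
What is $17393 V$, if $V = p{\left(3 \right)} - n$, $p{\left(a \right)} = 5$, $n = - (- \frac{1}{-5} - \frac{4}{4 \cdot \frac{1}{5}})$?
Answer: $\frac{17393}{5} \approx 3478.6$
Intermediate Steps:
$n = \frac{24}{5}$ ($n = - (\left(-1\right) \left(- \frac{1}{5}\right) - \frac{4}{4 \cdot \frac{1}{5}}) = - (\frac{1}{5} - \frac{4}{\frac{4}{5}}) = - (\frac{1}{5} - 5) = \left(-1\right) \left(- \frac{24}{5}\right) = \frac{24}{5} \approx 4.8$)
$V = \frac{1}{5}$ ($V = 5 - \frac{24}{5} = \frac{1}{5} \approx 0.2$)
$17393 V = 17393 \cdot \frac{1}{5} = \frac{17393}{5}$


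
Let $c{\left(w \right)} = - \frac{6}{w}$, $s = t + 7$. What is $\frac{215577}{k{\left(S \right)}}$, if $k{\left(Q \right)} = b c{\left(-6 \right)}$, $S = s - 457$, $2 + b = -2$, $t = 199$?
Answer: $- \frac{215577}{4} \approx -53894.0$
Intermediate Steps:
$b = -4$ ($b = -2 - 2 = -4$)
$s = 206$ ($s = 199 + 7 = 206$)
$S = -251$ ($S = 206 - 457 = -251$)
$k{\left(Q \right)} = -4$ ($k{\left(Q \right)} = - 4 \left(- \frac{6}{-6}\right) = - 4 \left(\left(-6\right) \left(- \frac{1}{6}\right)\right) = \left(-4\right) 1 = -4$)
$\frac{215577}{k{\left(S \right)}} = \frac{215577}{-4} = 215577 \left(- \frac{1}{4}\right) = - \frac{215577}{4}$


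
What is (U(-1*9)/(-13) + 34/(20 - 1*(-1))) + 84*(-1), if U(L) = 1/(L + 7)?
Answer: -44959/546 ≈ -82.343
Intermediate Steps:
U(L) = 1/(7 + L)
(U(-1*9)/(-13) + 34/(20 - 1*(-1))) + 84*(-1) = (1/((7 - 1*9)*(-13)) + 34/(20 - 1*(-1))) + 84*(-1) = (-1/13/(7 - 9) + 34/(20 + 1)) - 84 = (-1/13/(-2) + 34/21) - 84 = (-½*(-1/13) + 34*(1/21)) - 84 = (1/26 + 34/21) - 84 = 905/546 - 84 = -44959/546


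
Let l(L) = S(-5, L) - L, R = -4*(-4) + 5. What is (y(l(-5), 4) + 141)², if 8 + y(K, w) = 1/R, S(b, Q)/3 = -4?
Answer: 7806436/441 ≈ 17702.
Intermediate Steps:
S(b, Q) = -12 (S(b, Q) = 3*(-4) = -12)
R = 21 (R = 16 + 5 = 21)
l(L) = -12 - L
y(K, w) = -167/21 (y(K, w) = -8 + 1/21 = -167/21)
(y(l(-5), 4) + 141)² = (-167/21 + 141)² = (2794/21)² = 7806436/441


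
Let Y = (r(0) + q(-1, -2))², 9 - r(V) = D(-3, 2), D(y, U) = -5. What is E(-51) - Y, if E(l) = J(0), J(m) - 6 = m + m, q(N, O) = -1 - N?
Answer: -190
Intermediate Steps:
r(V) = 14 (r(V) = 9 - 1*(-5) = 9 + 5 = 14)
Y = 196 (Y = (14 + (-1 - 1*(-1)))² = (14 + (-1 + 1))² = (14 + 0)² = 14² = 196)
J(m) = 6 + 2*m (J(m) = 6 + (m + m) = 6 + 2*m)
E(l) = 6 (E(l) = 6 + 2*0 = 6 + 0 = 6)
E(-51) - Y = 6 - 1*196 = 6 - 196 = -190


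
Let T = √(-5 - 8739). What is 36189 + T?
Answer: 36189 + 2*I*√2186 ≈ 36189.0 + 93.509*I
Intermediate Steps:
T = 2*I*√2186 (T = √(-8744) = 2*I*√2186 ≈ 93.509*I)
36189 + T = 36189 + 2*I*√2186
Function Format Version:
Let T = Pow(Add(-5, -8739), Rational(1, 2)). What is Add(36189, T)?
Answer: Add(36189, Mul(2, I, Pow(2186, Rational(1, 2)))) ≈ Add(36189., Mul(93.509, I))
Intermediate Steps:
T = Mul(2, I, Pow(2186, Rational(1, 2))) (T = Pow(-8744, Rational(1, 2)) = Mul(2, I, Pow(2186, Rational(1, 2))) ≈ Mul(93.509, I))
Add(36189, T) = Add(36189, Mul(2, I, Pow(2186, Rational(1, 2))))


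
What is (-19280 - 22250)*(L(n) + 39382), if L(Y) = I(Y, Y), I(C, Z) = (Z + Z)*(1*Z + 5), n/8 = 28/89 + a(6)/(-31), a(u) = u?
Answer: -12453475413192700/7612081 ≈ -1.6360e+9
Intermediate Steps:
n = 2672/2759 (n = 8*(28/89 + 6/(-31)) = 8*(28*(1/89) + 6*(-1/31)) = 8*(28/89 - 6/31) = 8*(334/2759) = 2672/2759 ≈ 0.96847)
I(C, Z) = 2*Z*(5 + Z) (I(C, Z) = (2*Z)*(Z + 5) = (2*Z)*(5 + Z) = 2*Z*(5 + Z))
L(Y) = 2*Y*(5 + Y)
(-19280 - 22250)*(L(n) + 39382) = (-19280 - 22250)*(2*(2672/2759)*(5 + 2672/2759) + 39382) = -41530*(2*(2672/2759)*(16467/2759) + 39382) = -41530*(87999648/7612081 + 39382) = -41530*299866973590/7612081 = -12453475413192700/7612081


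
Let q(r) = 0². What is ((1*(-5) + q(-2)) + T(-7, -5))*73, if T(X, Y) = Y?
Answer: -730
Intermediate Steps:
q(r) = 0
((1*(-5) + q(-2)) + T(-7, -5))*73 = ((1*(-5) + 0) - 5)*73 = ((-5 + 0) - 5)*73 = (-5 - 5)*73 = -10*73 = -730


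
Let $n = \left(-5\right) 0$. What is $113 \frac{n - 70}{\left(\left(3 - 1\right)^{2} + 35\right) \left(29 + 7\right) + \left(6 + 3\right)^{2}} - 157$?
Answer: $- \frac{48211}{297} \approx -162.33$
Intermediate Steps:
$n = 0$
$113 \frac{n - 70}{\left(\left(3 - 1\right)^{2} + 35\right) \left(29 + 7\right) + \left(6 + 3\right)^{2}} - 157 = 113 \frac{0 - 70}{\left(\left(3 - 1\right)^{2} + 35\right) \left(29 + 7\right) + \left(6 + 3\right)^{2}} - 157 = 113 \left(- \frac{70}{\left(2^{2} + 35\right) 36 + 9^{2}}\right) - 157 = 113 \left(- \frac{70}{\left(4 + 35\right) 36 + 81}\right) - 157 = 113 \left(- \frac{70}{39 \cdot 36 + 81}\right) - 157 = 113 \left(- \frac{70}{1404 + 81}\right) - 157 = 113 \left(- \frac{70}{1485}\right) - 157 = 113 \left(\left(-70\right) \frac{1}{1485}\right) - 157 = 113 \left(- \frac{14}{297}\right) - 157 = - \frac{1582}{297} - 157 = - \frac{48211}{297}$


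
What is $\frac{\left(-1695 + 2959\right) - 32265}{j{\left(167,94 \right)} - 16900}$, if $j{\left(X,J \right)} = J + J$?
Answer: $\frac{31001}{16712} \approx 1.855$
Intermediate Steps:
$j{\left(X,J \right)} = 2 J$
$\frac{\left(-1695 + 2959\right) - 32265}{j{\left(167,94 \right)} - 16900} = \frac{\left(-1695 + 2959\right) - 32265}{2 \cdot 94 - 16900} = \frac{1264 - 32265}{188 - 16900} = - \frac{31001}{-16712} = \left(-31001\right) \left(- \frac{1}{16712}\right) = \frac{31001}{16712}$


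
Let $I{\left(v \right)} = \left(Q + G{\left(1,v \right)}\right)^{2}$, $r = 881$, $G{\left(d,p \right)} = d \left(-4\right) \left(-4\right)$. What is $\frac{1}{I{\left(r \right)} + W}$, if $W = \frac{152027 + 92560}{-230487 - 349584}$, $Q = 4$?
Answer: $\frac{193357}{77261271} \approx 0.0025026$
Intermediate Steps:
$G{\left(d,p \right)} = 16 d$ ($G{\left(d,p \right)} = - 4 d \left(-4\right) = 16 d$)
$I{\left(v \right)} = 400$ ($I{\left(v \right)} = \left(4 + 16 \cdot 1\right)^{2} = \left(4 + 16\right)^{2} = 20^{2} = 400$)
$W = - \frac{81529}{193357}$ ($W = \frac{244587}{-580071} = 244587 \left(- \frac{1}{580071}\right) = - \frac{81529}{193357} \approx -0.42165$)
$\frac{1}{I{\left(r \right)} + W} = \frac{1}{400 - \frac{81529}{193357}} = \frac{1}{\frac{77261271}{193357}} = \frac{193357}{77261271}$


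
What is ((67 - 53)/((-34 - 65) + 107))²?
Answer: 49/16 ≈ 3.0625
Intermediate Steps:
((67 - 53)/((-34 - 65) + 107))² = (14/(-99 + 107))² = (14/8)² = (14*(⅛))² = (7/4)² = 49/16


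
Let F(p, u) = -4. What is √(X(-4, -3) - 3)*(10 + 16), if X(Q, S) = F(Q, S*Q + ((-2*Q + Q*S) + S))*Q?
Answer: 26*√13 ≈ 93.744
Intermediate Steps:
X(Q, S) = -4*Q
√(X(-4, -3) - 3)*(10 + 16) = √(-4*(-4) - 3)*(10 + 16) = √(16 - 3)*26 = √13*26 = 26*√13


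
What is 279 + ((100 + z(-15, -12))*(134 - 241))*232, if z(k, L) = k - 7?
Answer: -1935993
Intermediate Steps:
z(k, L) = -7 + k
279 + ((100 + z(-15, -12))*(134 - 241))*232 = 279 + ((100 + (-7 - 15))*(134 - 241))*232 = 279 + ((100 - 22)*(-107))*232 = 279 + (78*(-107))*232 = 279 - 8346*232 = 279 - 1936272 = -1935993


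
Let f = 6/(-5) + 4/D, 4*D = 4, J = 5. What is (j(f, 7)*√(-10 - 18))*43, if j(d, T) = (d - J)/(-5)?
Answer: 946*I*√7/25 ≈ 100.12*I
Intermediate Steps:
D = 1 (D = (¼)*4 = 1)
f = 14/5 (f = 6/(-5) + 4/1 = 6*(-⅕) + 4*1 = -6/5 + 4 = 14/5 ≈ 2.8000)
j(d, T) = 1 - d/5 (j(d, T) = (d - 1*5)/(-5) = (d - 5)*(-⅕) = (-5 + d)*(-⅕) = 1 - d/5)
(j(f, 7)*√(-10 - 18))*43 = ((1 - ⅕*14/5)*√(-10 - 18))*43 = ((1 - 14/25)*√(-28))*43 = (11*(2*I*√7)/25)*43 = (22*I*√7/25)*43 = 946*I*√7/25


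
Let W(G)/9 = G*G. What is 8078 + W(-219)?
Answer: 439727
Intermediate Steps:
W(G) = 9*G**2 (W(G) = 9*(G*G) = 9*G**2)
8078 + W(-219) = 8078 + 9*(-219)**2 = 8078 + 9*47961 = 8078 + 431649 = 439727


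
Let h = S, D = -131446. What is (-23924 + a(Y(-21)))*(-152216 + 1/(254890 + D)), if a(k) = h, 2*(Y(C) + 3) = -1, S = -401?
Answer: 457070445040475/123444 ≈ 3.7027e+9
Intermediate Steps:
Y(C) = -7/2 (Y(C) = -3 + (1/2)*(-1) = -3 - 1/2 = -7/2)
h = -401
a(k) = -401
(-23924 + a(Y(-21)))*(-152216 + 1/(254890 + D)) = (-23924 - 401)*(-152216 + 1/(254890 - 131446)) = -24325*(-152216 + 1/123444) = -24325*(-18790151903/123444) = 457070445040475/123444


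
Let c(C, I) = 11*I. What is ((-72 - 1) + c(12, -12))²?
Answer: 42025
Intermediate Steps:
((-72 - 1) + c(12, -12))² = ((-72 - 1) + 11*(-12))² = (-73 - 132)² = (-205)² = 42025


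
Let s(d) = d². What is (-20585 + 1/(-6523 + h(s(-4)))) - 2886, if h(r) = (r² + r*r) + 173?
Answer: -137023699/5838 ≈ -23471.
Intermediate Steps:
h(r) = 173 + 2*r² (h(r) = (r² + r²) + 173 = 2*r² + 173 = 173 + 2*r²)
(-20585 + 1/(-6523 + h(s(-4)))) - 2886 = (-20585 + 1/(-6523 + (173 + 2*((-4)²)²))) - 2886 = (-20585 + 1/(-6523 + (173 + 2*16²))) - 2886 = (-20585 + 1/(-6523 + (173 + 2*256))) - 2886 = (-20585 + 1/(-6523 + (173 + 512))) - 2886 = (-20585 + 1/(-6523 + 685)) - 2886 = (-20585 + 1/(-5838)) - 2886 = (-20585 - 1/5838) - 2886 = -120175231/5838 - 2886 = -137023699/5838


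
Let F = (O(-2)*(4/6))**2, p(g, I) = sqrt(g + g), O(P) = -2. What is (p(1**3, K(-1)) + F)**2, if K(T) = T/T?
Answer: 418/81 + 32*sqrt(2)/9 ≈ 10.189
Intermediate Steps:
K(T) = 1
p(g, I) = sqrt(2)*sqrt(g) (p(g, I) = sqrt(2*g) = sqrt(2)*sqrt(g))
F = 16/9 (F = (-8/6)**2 = (-2*2/3)**2 = (-4/3)**2 = 16/9 ≈ 1.7778)
(p(1**3, K(-1)) + F)**2 = (sqrt(2)*sqrt(1**3) + 16/9)**2 = (sqrt(2)*sqrt(1) + 16/9)**2 = (sqrt(2)*1 + 16/9)**2 = (sqrt(2) + 16/9)**2 = (16/9 + sqrt(2))**2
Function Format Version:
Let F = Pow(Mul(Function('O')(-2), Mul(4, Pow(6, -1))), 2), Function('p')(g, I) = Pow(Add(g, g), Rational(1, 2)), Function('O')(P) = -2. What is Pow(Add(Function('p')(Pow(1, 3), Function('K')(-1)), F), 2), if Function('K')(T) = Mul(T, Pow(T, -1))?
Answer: Add(Rational(418, 81), Mul(Rational(32, 9), Pow(2, Rational(1, 2)))) ≈ 10.189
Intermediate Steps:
Function('K')(T) = 1
Function('p')(g, I) = Mul(Pow(2, Rational(1, 2)), Pow(g, Rational(1, 2))) (Function('p')(g, I) = Pow(Mul(2, g), Rational(1, 2)) = Mul(Pow(2, Rational(1, 2)), Pow(g, Rational(1, 2))))
F = Rational(16, 9) (F = Pow(Mul(-2, Mul(4, Pow(6, -1))), 2) = Pow(Mul(-2, Mul(4, Rational(1, 6))), 2) = Pow(Mul(-2, Rational(2, 3)), 2) = Pow(Rational(-4, 3), 2) = Rational(16, 9) ≈ 1.7778)
Pow(Add(Function('p')(Pow(1, 3), Function('K')(-1)), F), 2) = Pow(Add(Mul(Pow(2, Rational(1, 2)), Pow(Pow(1, 3), Rational(1, 2))), Rational(16, 9)), 2) = Pow(Add(Mul(Pow(2, Rational(1, 2)), Pow(1, Rational(1, 2))), Rational(16, 9)), 2) = Pow(Add(Mul(Pow(2, Rational(1, 2)), 1), Rational(16, 9)), 2) = Pow(Add(Pow(2, Rational(1, 2)), Rational(16, 9)), 2) = Pow(Add(Rational(16, 9), Pow(2, Rational(1, 2))), 2)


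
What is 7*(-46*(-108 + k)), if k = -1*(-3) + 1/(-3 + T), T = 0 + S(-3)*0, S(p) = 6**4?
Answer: 101752/3 ≈ 33917.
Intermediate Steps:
S(p) = 1296
T = 0 (T = 0 + 1296*0 = 0 + 0 = 0)
k = 8/3 (k = -1*(-3) + 1/(-3 + 0) = 3 + 1/(-3) = 3 - 1/3 = 8/3 ≈ 2.6667)
7*(-46*(-108 + k)) = 7*(-46*(-108 + 8/3)) = 7*(-46*(-316/3)) = 7*(14536/3) = 101752/3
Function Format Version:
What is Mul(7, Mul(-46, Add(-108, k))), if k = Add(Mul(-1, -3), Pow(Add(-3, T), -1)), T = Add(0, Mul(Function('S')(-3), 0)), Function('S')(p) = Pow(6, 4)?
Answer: Rational(101752, 3) ≈ 33917.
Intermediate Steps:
Function('S')(p) = 1296
T = 0 (T = Add(0, Mul(1296, 0)) = Add(0, 0) = 0)
k = Rational(8, 3) (k = Add(Mul(-1, -3), Pow(Add(-3, 0), -1)) = Add(3, Pow(-3, -1)) = Add(3, Rational(-1, 3)) = Rational(8, 3) ≈ 2.6667)
Mul(7, Mul(-46, Add(-108, k))) = Mul(7, Mul(-46, Add(-108, Rational(8, 3)))) = Mul(7, Mul(-46, Rational(-316, 3))) = Mul(7, Rational(14536, 3)) = Rational(101752, 3)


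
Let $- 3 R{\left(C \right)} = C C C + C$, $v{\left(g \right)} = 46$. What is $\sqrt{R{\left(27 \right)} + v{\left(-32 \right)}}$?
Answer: $2 i \sqrt{1631} \approx 80.771 i$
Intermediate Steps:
$R{\left(C \right)} = - \frac{C}{3} - \frac{C^{3}}{3}$ ($R{\left(C \right)} = - \frac{C C C + C}{3} = - \frac{C^{2} C + C}{3} = - \frac{C^{3} + C}{3} = - \frac{C + C^{3}}{3} = - \frac{C}{3} - \frac{C^{3}}{3}$)
$\sqrt{R{\left(27 \right)} + v{\left(-32 \right)}} = \sqrt{\left(- \frac{1}{3}\right) 27 \left(1 + 27^{2}\right) + 46} = \sqrt{\left(- \frac{1}{3}\right) 27 \left(1 + 729\right) + 46} = \sqrt{\left(- \frac{1}{3}\right) 27 \cdot 730 + 46} = \sqrt{-6570 + 46} = \sqrt{-6524} = 2 i \sqrt{1631}$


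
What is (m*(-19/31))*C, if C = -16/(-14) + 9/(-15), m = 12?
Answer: -4332/1085 ≈ -3.9926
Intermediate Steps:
C = 19/35 (C = -16*(-1/14) + 9*(-1/15) = 8/7 - ⅗ = 19/35 ≈ 0.54286)
(m*(-19/31))*C = (12*(-19/31))*(19/35) = -228/31*19/35 = -4332/1085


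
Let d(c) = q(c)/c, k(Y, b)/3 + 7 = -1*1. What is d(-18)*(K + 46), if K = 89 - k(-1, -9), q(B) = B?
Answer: 159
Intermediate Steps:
k(Y, b) = -24 (k(Y, b) = -21 + 3*(-1*1) = -21 + 3*(-1) = -21 - 3 = -24)
d(c) = 1 (d(c) = c/c = 1)
K = 113 (K = 89 - 1*(-24) = 89 + 24 = 113)
d(-18)*(K + 46) = 1*(113 + 46) = 1*159 = 159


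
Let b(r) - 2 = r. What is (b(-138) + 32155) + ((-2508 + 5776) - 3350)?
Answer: 31937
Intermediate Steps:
b(r) = 2 + r
(b(-138) + 32155) + ((-2508 + 5776) - 3350) = ((2 - 138) + 32155) + ((-2508 + 5776) - 3350) = (-136 + 32155) + (3268 - 3350) = 32019 - 82 = 31937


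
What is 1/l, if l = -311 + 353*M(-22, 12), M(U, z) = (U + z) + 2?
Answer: -1/3135 ≈ -0.00031898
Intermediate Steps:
M(U, z) = 2 + U + z
l = -3135 (l = -311 + 353*(2 - 22 + 12) = -311 + 353*(-8) = -311 - 2824 = -3135)
1/l = 1/(-3135) = -1/3135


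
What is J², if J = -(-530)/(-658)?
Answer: 70225/108241 ≈ 0.64878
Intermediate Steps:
J = -265/329 (J = -(-530)*(-1)/658 = -1*265/329 = -265/329 ≈ -0.80547)
J² = (-265/329)² = 70225/108241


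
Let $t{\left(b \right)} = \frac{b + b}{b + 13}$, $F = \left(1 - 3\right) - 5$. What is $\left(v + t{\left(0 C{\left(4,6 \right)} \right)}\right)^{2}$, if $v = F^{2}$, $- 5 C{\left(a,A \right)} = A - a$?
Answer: $2401$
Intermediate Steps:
$C{\left(a,A \right)} = - \frac{A}{5} + \frac{a}{5}$ ($C{\left(a,A \right)} = - \frac{A - a}{5} = - \frac{A}{5} + \frac{a}{5}$)
$F = -7$ ($F = -2 - 5 = -7$)
$t{\left(b \right)} = \frac{2 b}{13 + b}$
$v = 49$ ($v = \left(-7\right)^{2} = 49$)
$\left(v + t{\left(0 C{\left(4,6 \right)} \right)}\right)^{2} = \left(49 + \frac{2 \cdot 0 \left(\left(- \frac{1}{5}\right) 6 + \frac{1}{5} \cdot 4\right)}{13 + 0 \left(\left(- \frac{1}{5}\right) 6 + \frac{1}{5} \cdot 4\right)}\right)^{2} = \left(49 + \frac{2 \cdot 0 \left(- \frac{6}{5} + \frac{4}{5}\right)}{13 + 0 \left(- \frac{6}{5} + \frac{4}{5}\right)}\right)^{2} = \left(49 + \frac{2 \cdot 0 \left(- \frac{2}{5}\right)}{13 + 0 \left(- \frac{2}{5}\right)}\right)^{2} = \left(49 + 2 \cdot 0 \frac{1}{13 + 0}\right)^{2} = \left(49 + 2 \cdot 0 \cdot \frac{1}{13}\right)^{2} = \left(49 + 0\right)^{2} = 49^{2} = 2401$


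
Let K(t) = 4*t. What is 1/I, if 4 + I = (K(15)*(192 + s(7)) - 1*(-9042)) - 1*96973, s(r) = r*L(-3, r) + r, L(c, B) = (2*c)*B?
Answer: -1/93635 ≈ -1.0680e-5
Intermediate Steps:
L(c, B) = 2*B*c
s(r) = r - 6*r² (s(r) = r*(2*r*(-3)) + r = r*(-6*r) + r = -6*r² + r = r - 6*r²)
I = -93635 (I = -4 + (((4*15)*(192 + 7*(1 - 6*7)) - 1*(-9042)) - 1*96973) = -4 + ((60*(192 + 7*(1 - 42)) + 9042) - 96973) = -4 + ((60*(192 + 7*(-41)) + 9042) - 96973) = -4 + ((60*(192 - 287) + 9042) - 96973) = -4 + ((60*(-95) + 9042) - 96973) = -4 + ((-5700 + 9042) - 96973) = -4 + (3342 - 96973) = -4 - 93631 = -93635)
1/I = 1/(-93635) = -1/93635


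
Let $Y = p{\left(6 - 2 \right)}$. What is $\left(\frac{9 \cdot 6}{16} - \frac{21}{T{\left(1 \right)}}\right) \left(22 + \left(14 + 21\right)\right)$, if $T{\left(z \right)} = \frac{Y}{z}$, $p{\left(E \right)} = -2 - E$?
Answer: $\frac{3135}{8} \approx 391.88$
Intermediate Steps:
$Y = -6$ ($Y = -2 - \left(6 - 2\right) = -2 - 4 = -6$)
$T{\left(z \right)} = - \frac{6}{z}$
$\left(\frac{9 \cdot 6}{16} - \frac{21}{T{\left(1 \right)}}\right) \left(22 + \left(14 + 21\right)\right) = \left(\frac{9 \cdot 6}{16} - \frac{21}{\left(-6\right) 1^{-1}}\right) \left(22 + \left(14 + 21\right)\right) = \left(54 \cdot \frac{1}{16} - \frac{21}{\left(-6\right) 1}\right) \left(22 + 35\right) = \left(\frac{27}{8} - \frac{21}{-6}\right) 57 = \left(\frac{27}{8} - - \frac{7}{2}\right) 57 = \left(\frac{27}{8} + \frac{7}{2}\right) 57 = \frac{55}{8} \cdot 57 = \frac{3135}{8}$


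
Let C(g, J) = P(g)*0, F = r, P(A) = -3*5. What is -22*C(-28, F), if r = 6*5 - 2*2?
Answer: 0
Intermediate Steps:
r = 26 (r = 30 - 4 = 26)
P(A) = -15
F = 26
C(g, J) = 0 (C(g, J) = -15*0 = 0)
-22*C(-28, F) = -22*0 = 0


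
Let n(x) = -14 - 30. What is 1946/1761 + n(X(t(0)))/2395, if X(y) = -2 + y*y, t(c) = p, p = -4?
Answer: 4583186/4217595 ≈ 1.0867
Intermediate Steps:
t(c) = -4
X(y) = -2 + y²
n(x) = -44
1946/1761 + n(X(t(0)))/2395 = 1946/1761 - 44/2395 = 4583186/4217595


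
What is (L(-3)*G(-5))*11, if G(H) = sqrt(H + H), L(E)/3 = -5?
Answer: -165*I*sqrt(10) ≈ -521.78*I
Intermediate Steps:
L(E) = -15 (L(E) = 3*(-5) = -15)
G(H) = sqrt(2)*sqrt(H) (G(H) = sqrt(2*H) = sqrt(2)*sqrt(H))
(L(-3)*G(-5))*11 = -15*sqrt(2)*sqrt(-5)*11 = -15*sqrt(2)*I*sqrt(5)*11 = -15*I*sqrt(10)*11 = -165*I*sqrt(10)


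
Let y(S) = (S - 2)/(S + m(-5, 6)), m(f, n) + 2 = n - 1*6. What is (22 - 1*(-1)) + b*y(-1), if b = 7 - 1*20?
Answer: 10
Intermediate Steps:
m(f, n) = -8 + n (m(f, n) = -2 + (n - 1*6) = -2 + (n - 6) = -2 + (-6 + n) = -8 + n)
b = -13 (b = 7 - 20 = -13)
y(S) = 1 (y(S) = (S - 2)/(S + (-8 + 6)) = (-2 + S)/(S - 2) = (-2 + S)/(-2 + S) = 1)
(22 - 1*(-1)) + b*y(-1) = (22 - 1*(-1)) - 13*1 = (22 + 1) - 13 = 23 - 13 = 10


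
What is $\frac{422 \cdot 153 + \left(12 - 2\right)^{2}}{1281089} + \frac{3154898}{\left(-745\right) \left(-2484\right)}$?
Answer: $\frac{2080687365101}{1185378840810} \approx 1.7553$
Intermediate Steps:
$\frac{422 \cdot 153 + \left(12 - 2\right)^{2}}{1281089} + \frac{3154898}{\left(-745\right) \left(-2484\right)} = \left(64566 + 10^{2}\right) \frac{1}{1281089} + \frac{3154898}{1850580} = \left(64566 + 100\right) \frac{1}{1281089} + 3154898 \cdot \frac{1}{1850580} = 64666 \cdot \frac{1}{1281089} + \frac{1577449}{925290} = \frac{64666}{1281089} + \frac{1577449}{925290} = \frac{2080687365101}{1185378840810}$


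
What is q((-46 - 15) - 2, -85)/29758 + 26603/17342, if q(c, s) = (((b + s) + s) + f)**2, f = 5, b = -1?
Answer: 634764113/258031618 ≈ 2.4600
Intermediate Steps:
q(c, s) = (4 + 2*s)**2 (q(c, s) = (((-1 + s) + s) + 5)**2 = ((-1 + 2*s) + 5)**2 = (4 + 2*s)**2)
q((-46 - 15) - 2, -85)/29758 + 26603/17342 = (4*(2 - 85)**2)/29758 + 26603/17342 = (4*(-83)**2)*(1/29758) + 26603*(1/17342) = (4*6889)*(1/29758) + 26603/17342 = 27556*(1/29758) + 26603/17342 = 13778/14879 + 26603/17342 = 634764113/258031618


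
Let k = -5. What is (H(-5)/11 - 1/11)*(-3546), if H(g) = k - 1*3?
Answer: 31914/11 ≈ 2901.3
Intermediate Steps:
H(g) = -8 (H(g) = -5 - 1*3 = -5 - 3 = -8)
(H(-5)/11 - 1/11)*(-3546) = (-8/11 - 1/11)*(-3546) = -9/11*(-3546) = 31914/11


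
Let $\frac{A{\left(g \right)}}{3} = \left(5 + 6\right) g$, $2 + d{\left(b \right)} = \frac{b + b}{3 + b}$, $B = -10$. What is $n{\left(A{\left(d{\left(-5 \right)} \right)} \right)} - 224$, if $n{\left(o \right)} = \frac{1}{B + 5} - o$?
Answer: $- \frac{1616}{5} \approx -323.2$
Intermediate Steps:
$d{\left(b \right)} = -2 + \frac{2 b}{3 + b}$ ($d{\left(b \right)} = -2 + \frac{b + b}{3 + b} = -2 + \frac{2 b}{3 + b}$)
$A{\left(g \right)} = 33 g$ ($A{\left(g \right)} = 3 \left(5 + 6\right) g = 3 \cdot 11 g = 33 g$)
$n{\left(o \right)} = - \frac{1}{5} - o$ ($n{\left(o \right)} = \frac{1}{-10 + 5} - o = \frac{1}{-5} - o = - \frac{1}{5} - o$)
$n{\left(A{\left(d{\left(-5 \right)} \right)} \right)} - 224 = \left(- \frac{1}{5} - 33 \left(- \frac{6}{3 - 5}\right)\right) - 224 = \left(- \frac{1}{5} - 33 \left(- \frac{6}{-2}\right)\right) - 224 = \left(- \frac{1}{5} - 33 \left(\left(-6\right) \left(- \frac{1}{2}\right)\right)\right) - 224 = \left(- \frac{1}{5} - 33 \cdot 3\right) - 224 = \left(- \frac{1}{5} - 99\right) - 224 = - \frac{496}{5} - 224 = - \frac{1616}{5}$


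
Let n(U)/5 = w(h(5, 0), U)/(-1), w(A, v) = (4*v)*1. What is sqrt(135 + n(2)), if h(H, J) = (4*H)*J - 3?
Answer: sqrt(95) ≈ 9.7468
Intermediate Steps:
h(H, J) = -3 + 4*H*J (h(H, J) = 4*H*J - 3 = -3 + 4*H*J)
w(A, v) = 4*v
n(U) = -20*U (n(U) = 5*((4*U)/(-1)) = 5*((4*U)*(-1)) = 5*(-4*U) = -20*U)
sqrt(135 + n(2)) = sqrt(135 - 20*2) = sqrt(135 - 40) = sqrt(95)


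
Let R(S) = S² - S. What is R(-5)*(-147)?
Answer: -4410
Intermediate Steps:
R(-5)*(-147) = -5*(-1 - 5)*(-147) = -5*(-6)*(-147) = 30*(-147) = -4410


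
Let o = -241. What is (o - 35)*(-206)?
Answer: 56856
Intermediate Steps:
(o - 35)*(-206) = (-241 - 35)*(-206) = -276*(-206) = 56856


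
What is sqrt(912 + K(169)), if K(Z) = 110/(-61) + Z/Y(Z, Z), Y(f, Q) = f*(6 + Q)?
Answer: sqrt(4148907497)/2135 ≈ 30.170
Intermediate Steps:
K(Z) = -110/61 + 1/(6 + Z) (K(Z) = 110/(-61) + Z/((Z*(6 + Z))) = 110*(-1/61) + Z*(1/(Z*(6 + Z))) = -110/61 + 1/(6 + Z))
sqrt(912 + K(169)) = sqrt(912 + (-599 - 110*169)/(61*(6 + 169))) = sqrt(912 + (1/61)*(-599 - 18590)/175) = sqrt(912 + (1/61)*(1/175)*(-19189)) = sqrt(912 - 19189/10675) = sqrt(9716411/10675) = sqrt(4148907497)/2135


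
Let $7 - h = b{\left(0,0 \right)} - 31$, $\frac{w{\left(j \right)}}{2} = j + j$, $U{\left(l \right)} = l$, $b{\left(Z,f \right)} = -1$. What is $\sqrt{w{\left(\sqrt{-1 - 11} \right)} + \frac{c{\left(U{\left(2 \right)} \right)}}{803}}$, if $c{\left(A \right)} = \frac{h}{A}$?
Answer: $\frac{\sqrt{62634 + 20633888 i \sqrt{3}}}{1606} \approx 2.6345 + 2.6298 i$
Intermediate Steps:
$w{\left(j \right)} = 4 j$ ($w{\left(j \right)} = 2 \left(j + j\right) = 2 \cdot 2 j = 4 j$)
$h = 39$ ($h = 7 - \left(-1 - 31\right) = 7 - -32 = 7 + 32 = 39$)
$c{\left(A \right)} = \frac{39}{A}$
$\sqrt{w{\left(\sqrt{-1 - 11} \right)} + \frac{c{\left(U{\left(2 \right)} \right)}}{803}} = \sqrt{4 \sqrt{-1 - 11} + \frac{39 \cdot \frac{1}{2}}{803}} = \sqrt{4 \sqrt{-12} + 39 \cdot \frac{1}{2} \cdot \frac{1}{803}} = \sqrt{4 \cdot 2 i \sqrt{3} + \frac{39}{2} \cdot \frac{1}{803}} = \sqrt{8 i \sqrt{3} + \frac{39}{1606}} = \sqrt{\frac{39}{1606} + 8 i \sqrt{3}}$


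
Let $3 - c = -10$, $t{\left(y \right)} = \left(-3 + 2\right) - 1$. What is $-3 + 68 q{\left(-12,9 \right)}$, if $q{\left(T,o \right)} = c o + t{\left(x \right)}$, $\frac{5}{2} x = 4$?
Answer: $7817$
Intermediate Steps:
$x = \frac{8}{5}$ ($x = \frac{2}{5} \cdot 4 = \frac{8}{5} \approx 1.6$)
$t{\left(y \right)} = -2$ ($t{\left(y \right)} = -1 - 1 = -2$)
$c = 13$ ($c = 3 - -10 = 3 + 10 = 13$)
$q{\left(T,o \right)} = -2 + 13 o$ ($q{\left(T,o \right)} = 13 o - 2 = -2 + 13 o$)
$-3 + 68 q{\left(-12,9 \right)} = -3 + 68 \left(-2 + 13 \cdot 9\right) = -3 + 68 \left(-2 + 117\right) = -3 + 68 \cdot 115 = -3 + 7820 = 7817$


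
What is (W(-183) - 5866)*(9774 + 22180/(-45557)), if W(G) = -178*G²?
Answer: -2656777350867704/45557 ≈ -5.8318e+10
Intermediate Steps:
(W(-183) - 5866)*(9774 + 22180/(-45557)) = (-178*(-183)² - 5866)*(9774 + 22180/(-45557)) = (-178*33489 - 5866)*(9774 + 22180*(-1/45557)) = (-5961042 - 5866)*(9774 - 22180/45557) = -5966908*445251938/45557 = -2656777350867704/45557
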